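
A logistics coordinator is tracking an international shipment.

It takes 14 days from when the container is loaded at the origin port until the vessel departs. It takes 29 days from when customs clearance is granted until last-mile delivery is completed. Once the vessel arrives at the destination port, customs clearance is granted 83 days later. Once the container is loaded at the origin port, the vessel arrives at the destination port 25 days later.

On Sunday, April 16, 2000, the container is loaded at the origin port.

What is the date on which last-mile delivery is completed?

Thursday, August 31, 2000

The container is loaded at the origin port: Apr 16, 2000.
The vessel arrives at the destination port: Apr 16, 2000 + 25 days = May 11, 2000.
Customs clearance is granted: May 11, 2000 + 83 days = Aug 2, 2000.
Last-mile delivery is completed: Aug 2, 2000 + 29 days = Aug 31, 2000.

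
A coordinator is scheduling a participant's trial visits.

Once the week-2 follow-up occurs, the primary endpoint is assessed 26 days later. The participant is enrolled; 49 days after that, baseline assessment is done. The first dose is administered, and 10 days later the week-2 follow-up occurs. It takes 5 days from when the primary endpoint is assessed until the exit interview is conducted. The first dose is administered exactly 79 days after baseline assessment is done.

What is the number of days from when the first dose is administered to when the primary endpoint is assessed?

Causal path: the first dose is administered → the week-2 follow-up occurs → the primary endpoint is assessed.
Total delay along the path: 10 + 26 = 36 days.

36 days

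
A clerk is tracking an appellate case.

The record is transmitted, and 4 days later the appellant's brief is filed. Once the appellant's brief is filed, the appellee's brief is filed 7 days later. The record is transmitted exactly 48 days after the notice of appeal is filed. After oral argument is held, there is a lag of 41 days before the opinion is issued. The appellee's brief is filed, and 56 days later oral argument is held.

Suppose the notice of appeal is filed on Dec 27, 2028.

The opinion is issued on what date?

Jun 1, 2029

The notice of appeal is filed: Dec 27, 2028.
The record is transmitted: Dec 27, 2028 + 48 days = Feb 13, 2029.
The appellant's brief is filed: Feb 13, 2029 + 4 days = Feb 17, 2029.
The appellee's brief is filed: Feb 17, 2029 + 7 days = Feb 24, 2029.
Oral argument is held: Feb 24, 2029 + 56 days = Apr 21, 2029.
The opinion is issued: Apr 21, 2029 + 41 days = Jun 1, 2029.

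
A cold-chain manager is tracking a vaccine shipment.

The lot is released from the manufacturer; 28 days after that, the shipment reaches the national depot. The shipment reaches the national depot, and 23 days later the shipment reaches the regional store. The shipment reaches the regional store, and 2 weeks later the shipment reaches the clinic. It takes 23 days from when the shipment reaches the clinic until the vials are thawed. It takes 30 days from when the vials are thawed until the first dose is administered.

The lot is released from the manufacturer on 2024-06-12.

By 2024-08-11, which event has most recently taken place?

The shipment reaches the regional store

The lot is released from the manufacturer: Jun 12, 2024.
The shipment reaches the national depot: Jun 12, 2024 + 28 days = Jul 10, 2024.
The shipment reaches the regional store: Jul 10, 2024 + 23 days = Aug 2, 2024.
The shipment reaches the clinic: Aug 2, 2024 + 2 weeks = Aug 16, 2024.
The vials are thawed: Aug 16, 2024 + 23 days = Sep 8, 2024.
The first dose is administered: Sep 8, 2024 + 30 days = Oct 8, 2024.
Aug 11, 2024 falls between when the shipment reaches the regional store (Aug 2, 2024) and when the shipment reaches the clinic (Aug 16, 2024).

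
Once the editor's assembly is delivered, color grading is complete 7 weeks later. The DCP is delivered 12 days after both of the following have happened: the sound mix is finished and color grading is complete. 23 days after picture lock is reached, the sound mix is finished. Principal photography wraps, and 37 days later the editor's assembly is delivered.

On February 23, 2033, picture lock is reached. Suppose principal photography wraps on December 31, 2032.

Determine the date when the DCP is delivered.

April 8, 2033

Picture lock is reached: Feb 23, 2033.
The sound mix is finished: Feb 23, 2033 + 23 days = Mar 18, 2033.
Principal photography wraps: Dec 31, 2032.
The editor's assembly is delivered: Dec 31, 2032 + 37 days = Feb 6, 2033.
Color grading is complete: Feb 6, 2033 + 7 weeks = Mar 27, 2033.
Both prerequisites met — the sound mix is finished (Mar 18, 2033), color grading is complete (Mar 27, 2033); the later is Mar 27, 2033.
The DCP is delivered: Mar 27, 2033 + 12 days = Apr 8, 2033.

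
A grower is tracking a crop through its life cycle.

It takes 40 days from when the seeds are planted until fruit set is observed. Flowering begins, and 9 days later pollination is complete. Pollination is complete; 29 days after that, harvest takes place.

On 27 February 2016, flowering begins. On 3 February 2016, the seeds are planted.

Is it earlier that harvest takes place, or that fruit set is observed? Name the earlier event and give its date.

Fruit set is observed — 14 March 2016

Flowering begins: Feb 27, 2016.
Pollination is complete: Feb 27, 2016 + 9 days = Mar 7, 2016.
Harvest takes place: Mar 7, 2016 + 29 days = Apr 5, 2016.
The seeds are planted: Feb 3, 2016.
Fruit set is observed: Feb 3, 2016 + 40 days = Mar 14, 2016.
Comparing: harvest takes place on Apr 5, 2016 vs fruit set is observed on Mar 14, 2016. Earlier: fruit set is observed.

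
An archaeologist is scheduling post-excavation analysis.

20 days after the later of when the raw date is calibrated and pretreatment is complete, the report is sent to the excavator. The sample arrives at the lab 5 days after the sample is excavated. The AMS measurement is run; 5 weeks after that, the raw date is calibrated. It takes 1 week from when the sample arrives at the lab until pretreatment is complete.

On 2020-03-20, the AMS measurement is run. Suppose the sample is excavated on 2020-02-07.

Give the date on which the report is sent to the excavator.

The AMS measurement is run: Mar 20, 2020.
The raw date is calibrated: Mar 20, 2020 + 5 weeks = Apr 24, 2020.
The sample is excavated: Feb 7, 2020.
The sample arrives at the lab: Feb 7, 2020 + 5 days = Feb 12, 2020.
Pretreatment is complete: Feb 12, 2020 + 1 week = Feb 19, 2020.
Both prerequisites met — the raw date is calibrated (Apr 24, 2020), pretreatment is complete (Feb 19, 2020); the later is Apr 24, 2020.
The report is sent to the excavator: Apr 24, 2020 + 20 days = May 14, 2020.

2020-05-14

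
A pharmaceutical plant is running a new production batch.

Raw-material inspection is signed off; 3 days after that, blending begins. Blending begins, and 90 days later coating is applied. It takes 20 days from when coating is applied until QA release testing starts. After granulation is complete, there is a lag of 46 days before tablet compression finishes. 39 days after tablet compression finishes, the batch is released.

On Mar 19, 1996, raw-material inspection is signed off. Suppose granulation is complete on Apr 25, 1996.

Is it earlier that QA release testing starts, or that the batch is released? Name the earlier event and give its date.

QA release testing starts — Jul 10, 1996

Raw-material inspection is signed off: Mar 19, 1996.
Blending begins: Mar 19, 1996 + 3 days = Mar 22, 1996.
Coating is applied: Mar 22, 1996 + 90 days = Jun 20, 1996.
QA release testing starts: Jun 20, 1996 + 20 days = Jul 10, 1996.
Granulation is complete: Apr 25, 1996.
Tablet compression finishes: Apr 25, 1996 + 46 days = Jun 10, 1996.
The batch is released: Jun 10, 1996 + 39 days = Jul 19, 1996.
Comparing: QA release testing starts on Jul 10, 1996 vs the batch is released on Jul 19, 1996. Earlier: QA release testing starts.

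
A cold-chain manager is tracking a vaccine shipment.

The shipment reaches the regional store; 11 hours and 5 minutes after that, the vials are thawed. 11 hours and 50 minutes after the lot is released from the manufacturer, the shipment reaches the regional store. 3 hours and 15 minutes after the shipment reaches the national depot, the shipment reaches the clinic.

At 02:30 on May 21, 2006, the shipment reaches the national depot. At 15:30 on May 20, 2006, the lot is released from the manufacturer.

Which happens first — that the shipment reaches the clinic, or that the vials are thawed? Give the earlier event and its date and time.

The shipment reaches the national depot: 02:30 May 21, 2006.
The shipment reaches the clinic: 02:30 May 21, 2006 + 3h15m = 05:45 May 21, 2006.
The lot is released from the manufacturer: 15:30 May 20, 2006.
The shipment reaches the regional store: 15:30 May 20, 2006 + 11h50m = 03:20 May 21, 2006.
The vials are thawed: 03:20 May 21, 2006 + 11h05m = 14:25 May 21, 2006.
Comparing: the shipment reaches the clinic at 05:45 May 21, 2006 vs the vials are thawed at 14:25 May 21, 2006. Earlier: the shipment reaches the clinic.

The shipment reaches the clinic — 05:45 on May 21, 2006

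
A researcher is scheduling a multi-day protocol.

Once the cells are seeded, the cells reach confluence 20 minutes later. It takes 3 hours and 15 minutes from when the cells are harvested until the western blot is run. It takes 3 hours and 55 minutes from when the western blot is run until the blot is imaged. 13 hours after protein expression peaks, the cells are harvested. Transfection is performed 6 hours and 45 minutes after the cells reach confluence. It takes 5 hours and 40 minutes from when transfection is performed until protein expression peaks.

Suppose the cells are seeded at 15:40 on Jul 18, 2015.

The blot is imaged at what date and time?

The cells are seeded: 15:40 Jul 18, 2015.
The cells reach confluence: 15:40 Jul 18, 2015 + 20m = 16:00 Jul 18, 2015.
Transfection is performed: 16:00 Jul 18, 2015 + 6h45m = 22:45 Jul 18, 2015.
Protein expression peaks: 22:45 Jul 18, 2015 + 5h40m = 04:25 Jul 19, 2015.
The cells are harvested: 04:25 Jul 19, 2015 + 13h = 17:25 Jul 19, 2015.
The western blot is run: 17:25 Jul 19, 2015 + 3h15m = 20:40 Jul 19, 2015.
The blot is imaged: 20:40 Jul 19, 2015 + 3h55m = 00:35 Jul 20, 2015.

00:35 on Jul 20, 2015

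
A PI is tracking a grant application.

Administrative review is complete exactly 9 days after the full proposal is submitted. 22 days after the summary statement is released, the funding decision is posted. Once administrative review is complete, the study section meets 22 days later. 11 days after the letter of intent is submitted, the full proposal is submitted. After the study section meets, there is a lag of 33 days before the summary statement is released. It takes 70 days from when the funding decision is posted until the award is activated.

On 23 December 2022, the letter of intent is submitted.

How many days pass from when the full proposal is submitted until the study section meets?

Causal path: the full proposal is submitted → administrative review is complete → the study section meets.
Total delay along the path: 9 + 22 = 31 days.

31 days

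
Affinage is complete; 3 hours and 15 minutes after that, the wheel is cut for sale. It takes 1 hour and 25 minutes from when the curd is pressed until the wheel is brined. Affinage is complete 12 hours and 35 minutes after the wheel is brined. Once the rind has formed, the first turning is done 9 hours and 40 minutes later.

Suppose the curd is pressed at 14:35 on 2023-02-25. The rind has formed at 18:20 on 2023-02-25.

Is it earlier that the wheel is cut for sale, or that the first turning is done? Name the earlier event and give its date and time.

The first turning is done — 04:00 on 2023-02-26

The curd is pressed: 14:35 Feb 25, 2023.
The wheel is brined: 14:35 Feb 25, 2023 + 1h25m = 16:00 Feb 25, 2023.
Affinage is complete: 16:00 Feb 25, 2023 + 12h35m = 04:35 Feb 26, 2023.
The wheel is cut for sale: 04:35 Feb 26, 2023 + 3h15m = 07:50 Feb 26, 2023.
The rind has formed: 18:20 Feb 25, 2023.
The first turning is done: 18:20 Feb 25, 2023 + 9h40m = 04:00 Feb 26, 2023.
Comparing: the wheel is cut for sale at 07:50 Feb 26, 2023 vs the first turning is done at 04:00 Feb 26, 2023. Earlier: the first turning is done.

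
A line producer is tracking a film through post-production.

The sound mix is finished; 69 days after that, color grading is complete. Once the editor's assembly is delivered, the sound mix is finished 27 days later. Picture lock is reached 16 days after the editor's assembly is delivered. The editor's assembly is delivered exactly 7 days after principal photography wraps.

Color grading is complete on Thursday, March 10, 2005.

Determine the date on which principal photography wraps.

Color grading is complete: Mar 10, 2005.
The sound mix is finished: Mar 10, 2005 − 69 days = Dec 31, 2004.
The editor's assembly is delivered: Dec 31, 2004 − 27 days = Dec 4, 2004.
Principal photography wraps: Dec 4, 2004 − 7 days = Nov 27, 2004.

Saturday, November 27, 2004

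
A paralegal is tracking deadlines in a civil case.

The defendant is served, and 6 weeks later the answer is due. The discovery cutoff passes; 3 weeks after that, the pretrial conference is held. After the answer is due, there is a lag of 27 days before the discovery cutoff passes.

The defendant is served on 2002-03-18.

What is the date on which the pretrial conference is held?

The defendant is served: Mar 18, 2002.
The answer is due: Mar 18, 2002 + 6 weeks = Apr 29, 2002.
The discovery cutoff passes: Apr 29, 2002 + 27 days = May 26, 2002.
The pretrial conference is held: May 26, 2002 + 3 weeks = Jun 16, 2002.

2002-06-16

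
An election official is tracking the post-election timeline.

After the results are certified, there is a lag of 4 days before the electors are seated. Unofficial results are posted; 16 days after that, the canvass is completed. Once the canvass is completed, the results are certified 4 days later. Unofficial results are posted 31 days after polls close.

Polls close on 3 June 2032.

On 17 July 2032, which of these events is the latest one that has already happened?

Unofficial results are posted

Polls close: Jun 3, 2032.
Unofficial results are posted: Jun 3, 2032 + 31 days = Jul 4, 2032.
The canvass is completed: Jul 4, 2032 + 16 days = Jul 20, 2032.
The results are certified: Jul 20, 2032 + 4 days = Jul 24, 2032.
The electors are seated: Jul 24, 2032 + 4 days = Jul 28, 2032.
Jul 17, 2032 falls between when unofficial results are posted (Jul 4, 2032) and when the canvass is completed (Jul 20, 2032).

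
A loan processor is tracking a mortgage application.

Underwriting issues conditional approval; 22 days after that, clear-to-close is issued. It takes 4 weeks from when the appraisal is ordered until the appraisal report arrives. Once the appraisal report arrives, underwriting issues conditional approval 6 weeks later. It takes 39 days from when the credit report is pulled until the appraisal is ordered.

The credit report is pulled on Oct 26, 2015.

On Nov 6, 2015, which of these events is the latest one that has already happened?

The credit report is pulled: Oct 26, 2015.
The appraisal is ordered: Oct 26, 2015 + 39 days = Dec 4, 2015.
The appraisal report arrives: Dec 4, 2015 + 4 weeks = Jan 1, 2016.
Underwriting issues conditional approval: Jan 1, 2016 + 6 weeks = Feb 12, 2016.
Clear-to-close is issued: Feb 12, 2016 + 22 days = Mar 5, 2016.
Nov 6, 2015 falls between when the credit report is pulled (Oct 26, 2015) and when the appraisal is ordered (Dec 4, 2015).

The credit report is pulled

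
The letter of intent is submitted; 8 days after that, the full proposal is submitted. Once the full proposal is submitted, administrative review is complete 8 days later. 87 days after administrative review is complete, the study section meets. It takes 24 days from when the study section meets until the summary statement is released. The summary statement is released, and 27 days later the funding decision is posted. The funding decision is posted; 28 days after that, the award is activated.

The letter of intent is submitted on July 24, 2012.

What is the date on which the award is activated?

January 22, 2013

The letter of intent is submitted: Jul 24, 2012.
The full proposal is submitted: Jul 24, 2012 + 8 days = Aug 1, 2012.
Administrative review is complete: Aug 1, 2012 + 8 days = Aug 9, 2012.
The study section meets: Aug 9, 2012 + 87 days = Nov 4, 2012.
The summary statement is released: Nov 4, 2012 + 24 days = Nov 28, 2012.
The funding decision is posted: Nov 28, 2012 + 27 days = Dec 25, 2012.
The award is activated: Dec 25, 2012 + 28 days = Jan 22, 2013.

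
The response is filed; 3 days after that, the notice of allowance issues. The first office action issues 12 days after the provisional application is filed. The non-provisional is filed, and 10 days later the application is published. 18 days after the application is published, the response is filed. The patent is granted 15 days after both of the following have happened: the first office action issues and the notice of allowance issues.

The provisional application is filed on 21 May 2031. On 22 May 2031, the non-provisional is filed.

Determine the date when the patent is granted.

7 July 2031

The provisional application is filed: May 21, 2031.
The first office action issues: May 21, 2031 + 12 days = Jun 2, 2031.
The non-provisional is filed: May 22, 2031.
The application is published: May 22, 2031 + 10 days = Jun 1, 2031.
The response is filed: Jun 1, 2031 + 18 days = Jun 19, 2031.
The notice of allowance issues: Jun 19, 2031 + 3 days = Jun 22, 2031.
Both prerequisites met — the first office action issues (Jun 2, 2031), the notice of allowance issues (Jun 22, 2031); the later is Jun 22, 2031.
The patent is granted: Jun 22, 2031 + 15 days = Jul 7, 2031.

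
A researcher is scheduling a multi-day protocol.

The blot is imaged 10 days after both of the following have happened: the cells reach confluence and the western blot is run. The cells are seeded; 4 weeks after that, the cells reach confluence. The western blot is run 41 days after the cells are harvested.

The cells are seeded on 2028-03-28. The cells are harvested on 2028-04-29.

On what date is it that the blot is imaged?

The cells are seeded: Mar 28, 2028.
The cells reach confluence: Mar 28, 2028 + 4 weeks = Apr 25, 2028.
The cells are harvested: Apr 29, 2028.
The western blot is run: Apr 29, 2028 + 41 days = Jun 9, 2028.
Both prerequisites met — the cells reach confluence (Apr 25, 2028), the western blot is run (Jun 9, 2028); the later is Jun 9, 2028.
The blot is imaged: Jun 9, 2028 + 10 days = Jun 19, 2028.

2028-06-19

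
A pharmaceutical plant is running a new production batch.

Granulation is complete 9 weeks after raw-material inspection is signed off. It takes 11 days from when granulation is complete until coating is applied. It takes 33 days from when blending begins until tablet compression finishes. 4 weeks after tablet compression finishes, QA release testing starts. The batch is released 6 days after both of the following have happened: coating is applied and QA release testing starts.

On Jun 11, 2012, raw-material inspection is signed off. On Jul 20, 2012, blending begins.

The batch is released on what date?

Raw-material inspection is signed off: Jun 11, 2012.
Granulation is complete: Jun 11, 2012 + 9 weeks = Aug 13, 2012.
Coating is applied: Aug 13, 2012 + 11 days = Aug 24, 2012.
Blending begins: Jul 20, 2012.
Tablet compression finishes: Jul 20, 2012 + 33 days = Aug 22, 2012.
QA release testing starts: Aug 22, 2012 + 4 weeks = Sep 19, 2012.
Both prerequisites met — coating is applied (Aug 24, 2012), QA release testing starts (Sep 19, 2012); the later is Sep 19, 2012.
The batch is released: Sep 19, 2012 + 6 days = Sep 25, 2012.

Sep 25, 2012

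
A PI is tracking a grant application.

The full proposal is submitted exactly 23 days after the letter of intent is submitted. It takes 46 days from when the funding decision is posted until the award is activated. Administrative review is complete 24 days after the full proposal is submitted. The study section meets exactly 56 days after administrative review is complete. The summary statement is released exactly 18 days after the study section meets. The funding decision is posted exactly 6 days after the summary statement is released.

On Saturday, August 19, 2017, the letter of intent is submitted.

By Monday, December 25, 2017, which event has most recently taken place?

The letter of intent is submitted: Aug 19, 2017.
The full proposal is submitted: Aug 19, 2017 + 23 days = Sep 11, 2017.
Administrative review is complete: Sep 11, 2017 + 24 days = Oct 5, 2017.
The study section meets: Oct 5, 2017 + 56 days = Nov 30, 2017.
The summary statement is released: Nov 30, 2017 + 18 days = Dec 18, 2017.
The funding decision is posted: Dec 18, 2017 + 6 days = Dec 24, 2017.
The award is activated: Dec 24, 2017 + 46 days = Feb 8, 2018.
Dec 25, 2017 falls between when the funding decision is posted (Dec 24, 2017) and when the award is activated (Feb 8, 2018).

The funding decision is posted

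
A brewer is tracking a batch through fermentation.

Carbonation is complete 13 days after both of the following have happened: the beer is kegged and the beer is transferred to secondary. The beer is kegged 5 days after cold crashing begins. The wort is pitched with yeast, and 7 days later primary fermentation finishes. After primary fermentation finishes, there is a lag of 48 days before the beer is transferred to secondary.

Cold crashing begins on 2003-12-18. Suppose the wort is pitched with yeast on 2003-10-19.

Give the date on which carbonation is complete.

Cold crashing begins: Dec 18, 2003.
The beer is kegged: Dec 18, 2003 + 5 days = Dec 23, 2003.
The wort is pitched with yeast: Oct 19, 2003.
Primary fermentation finishes: Oct 19, 2003 + 7 days = Oct 26, 2003.
The beer is transferred to secondary: Oct 26, 2003 + 48 days = Dec 13, 2003.
Both prerequisites met — the beer is kegged (Dec 23, 2003), the beer is transferred to secondary (Dec 13, 2003); the later is Dec 23, 2003.
Carbonation is complete: Dec 23, 2003 + 13 days = Jan 5, 2004.

2004-01-05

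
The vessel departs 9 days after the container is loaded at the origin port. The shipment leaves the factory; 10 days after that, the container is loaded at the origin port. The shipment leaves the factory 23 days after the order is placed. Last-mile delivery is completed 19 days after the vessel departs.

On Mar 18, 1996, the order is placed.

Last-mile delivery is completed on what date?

May 18, 1996

The order is placed: Mar 18, 1996.
The shipment leaves the factory: Mar 18, 1996 + 23 days = Apr 10, 1996.
The container is loaded at the origin port: Apr 10, 1996 + 10 days = Apr 20, 1996.
The vessel departs: Apr 20, 1996 + 9 days = Apr 29, 1996.
Last-mile delivery is completed: Apr 29, 1996 + 19 days = May 18, 1996.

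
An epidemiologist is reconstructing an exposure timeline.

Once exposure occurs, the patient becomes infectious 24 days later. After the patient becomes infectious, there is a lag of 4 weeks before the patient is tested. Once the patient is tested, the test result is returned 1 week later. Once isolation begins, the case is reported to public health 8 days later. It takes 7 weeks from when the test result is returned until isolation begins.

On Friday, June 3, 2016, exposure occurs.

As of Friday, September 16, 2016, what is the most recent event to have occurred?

The test result is returned

Exposure occurs: Jun 3, 2016.
The patient becomes infectious: Jun 3, 2016 + 24 days = Jun 27, 2016.
The patient is tested: Jun 27, 2016 + 4 weeks = Jul 25, 2016.
The test result is returned: Jul 25, 2016 + 1 week = Aug 1, 2016.
Isolation begins: Aug 1, 2016 + 7 weeks = Sep 19, 2016.
The case is reported to public health: Sep 19, 2016 + 8 days = Sep 27, 2016.
Sep 16, 2016 falls between when the test result is returned (Aug 1, 2016) and when isolation begins (Sep 19, 2016).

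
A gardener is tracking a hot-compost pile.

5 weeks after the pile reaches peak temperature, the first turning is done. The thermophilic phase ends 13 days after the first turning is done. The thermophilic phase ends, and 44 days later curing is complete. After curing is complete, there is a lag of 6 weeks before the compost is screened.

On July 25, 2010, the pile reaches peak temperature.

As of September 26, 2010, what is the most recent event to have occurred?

The thermophilic phase ends

The pile reaches peak temperature: Jul 25, 2010.
The first turning is done: Jul 25, 2010 + 5 weeks = Aug 29, 2010.
The thermophilic phase ends: Aug 29, 2010 + 13 days = Sep 11, 2010.
Curing is complete: Sep 11, 2010 + 44 days = Oct 25, 2010.
The compost is screened: Oct 25, 2010 + 6 weeks = Dec 6, 2010.
Sep 26, 2010 falls between when the thermophilic phase ends (Sep 11, 2010) and when curing is complete (Oct 25, 2010).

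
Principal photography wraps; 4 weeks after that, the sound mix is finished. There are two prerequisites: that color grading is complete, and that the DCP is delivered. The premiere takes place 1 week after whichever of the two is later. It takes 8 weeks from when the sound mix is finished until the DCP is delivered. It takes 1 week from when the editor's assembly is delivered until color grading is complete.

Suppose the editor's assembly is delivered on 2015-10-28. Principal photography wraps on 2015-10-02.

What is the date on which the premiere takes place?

The editor's assembly is delivered: Oct 28, 2015.
Color grading is complete: Oct 28, 2015 + 1 week = Nov 4, 2015.
Principal photography wraps: Oct 2, 2015.
The sound mix is finished: Oct 2, 2015 + 4 weeks = Oct 30, 2015.
The DCP is delivered: Oct 30, 2015 + 8 weeks = Dec 25, 2015.
Both prerequisites met — color grading is complete (Nov 4, 2015), the DCP is delivered (Dec 25, 2015); the later is Dec 25, 2015.
The premiere takes place: Dec 25, 2015 + 1 week = Jan 1, 2016.

2016-01-01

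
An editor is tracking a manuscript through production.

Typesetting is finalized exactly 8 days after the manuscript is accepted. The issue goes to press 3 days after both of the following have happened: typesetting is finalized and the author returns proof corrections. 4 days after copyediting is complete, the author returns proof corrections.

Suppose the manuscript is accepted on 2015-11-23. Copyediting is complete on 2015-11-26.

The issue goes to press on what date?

The manuscript is accepted: Nov 23, 2015.
Typesetting is finalized: Nov 23, 2015 + 8 days = Dec 1, 2015.
Copyediting is complete: Nov 26, 2015.
The author returns proof corrections: Nov 26, 2015 + 4 days = Nov 30, 2015.
Both prerequisites met — typesetting is finalized (Dec 1, 2015), the author returns proof corrections (Nov 30, 2015); the later is Dec 1, 2015.
The issue goes to press: Dec 1, 2015 + 3 days = Dec 4, 2015.

2015-12-04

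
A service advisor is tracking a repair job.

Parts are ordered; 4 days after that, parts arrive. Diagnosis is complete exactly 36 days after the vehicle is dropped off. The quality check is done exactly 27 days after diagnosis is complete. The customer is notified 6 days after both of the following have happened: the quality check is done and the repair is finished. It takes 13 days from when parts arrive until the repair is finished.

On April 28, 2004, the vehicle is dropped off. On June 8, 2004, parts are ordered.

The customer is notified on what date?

July 6, 2004

The vehicle is dropped off: Apr 28, 2004.
Diagnosis is complete: Apr 28, 2004 + 36 days = Jun 3, 2004.
The quality check is done: Jun 3, 2004 + 27 days = Jun 30, 2004.
Parts are ordered: Jun 8, 2004.
Parts arrive: Jun 8, 2004 + 4 days = Jun 12, 2004.
The repair is finished: Jun 12, 2004 + 13 days = Jun 25, 2004.
Both prerequisites met — the quality check is done (Jun 30, 2004), the repair is finished (Jun 25, 2004); the later is Jun 30, 2004.
The customer is notified: Jun 30, 2004 + 6 days = Jul 6, 2004.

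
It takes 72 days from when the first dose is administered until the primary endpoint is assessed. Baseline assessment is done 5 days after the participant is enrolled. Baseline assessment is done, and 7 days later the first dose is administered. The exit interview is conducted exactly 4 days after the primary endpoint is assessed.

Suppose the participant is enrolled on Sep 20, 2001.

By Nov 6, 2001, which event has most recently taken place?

The participant is enrolled: Sep 20, 2001.
Baseline assessment is done: Sep 20, 2001 + 5 days = Sep 25, 2001.
The first dose is administered: Sep 25, 2001 + 7 days = Oct 2, 2001.
The primary endpoint is assessed: Oct 2, 2001 + 72 days = Dec 13, 2001.
The exit interview is conducted: Dec 13, 2001 + 4 days = Dec 17, 2001.
Nov 6, 2001 falls between when the first dose is administered (Oct 2, 2001) and when the primary endpoint is assessed (Dec 13, 2001).

The first dose is administered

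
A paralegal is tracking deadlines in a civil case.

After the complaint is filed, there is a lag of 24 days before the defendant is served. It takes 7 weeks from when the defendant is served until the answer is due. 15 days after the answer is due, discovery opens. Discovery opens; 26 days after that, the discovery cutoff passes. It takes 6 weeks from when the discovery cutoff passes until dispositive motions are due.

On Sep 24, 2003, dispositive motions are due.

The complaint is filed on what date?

Dispositive motions are due: Sep 24, 2003.
The discovery cutoff passes: Sep 24, 2003 − 6 weeks = Aug 13, 2003.
Discovery opens: Aug 13, 2003 − 26 days = Jul 18, 2003.
The answer is due: Jul 18, 2003 − 15 days = Jul 3, 2003.
The defendant is served: Jul 3, 2003 − 7 weeks = May 15, 2003.
The complaint is filed: May 15, 2003 − 24 days = Apr 21, 2003.

Apr 21, 2003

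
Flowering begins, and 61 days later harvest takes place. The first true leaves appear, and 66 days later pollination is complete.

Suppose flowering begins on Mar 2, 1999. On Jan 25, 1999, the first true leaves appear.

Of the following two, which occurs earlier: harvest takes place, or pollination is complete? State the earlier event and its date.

Pollination is complete — Apr 1, 1999

Flowering begins: Mar 2, 1999.
Harvest takes place: Mar 2, 1999 + 61 days = May 2, 1999.
The first true leaves appear: Jan 25, 1999.
Pollination is complete: Jan 25, 1999 + 66 days = Apr 1, 1999.
Comparing: harvest takes place on May 2, 1999 vs pollination is complete on Apr 1, 1999. Earlier: pollination is complete.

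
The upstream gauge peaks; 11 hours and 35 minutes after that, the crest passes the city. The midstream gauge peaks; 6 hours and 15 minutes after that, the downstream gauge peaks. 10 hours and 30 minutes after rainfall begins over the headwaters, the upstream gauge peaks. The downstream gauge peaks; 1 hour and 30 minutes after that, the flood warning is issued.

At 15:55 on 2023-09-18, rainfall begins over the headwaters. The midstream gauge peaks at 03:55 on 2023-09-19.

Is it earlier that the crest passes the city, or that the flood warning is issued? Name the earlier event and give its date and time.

The flood warning is issued — 11:40 on 2023-09-19

Rainfall begins over the headwaters: 15:55 Sep 18, 2023.
The upstream gauge peaks: 15:55 Sep 18, 2023 + 10h30m = 02:25 Sep 19, 2023.
The crest passes the city: 02:25 Sep 19, 2023 + 11h35m = 14:00 Sep 19, 2023.
The midstream gauge peaks: 03:55 Sep 19, 2023.
The downstream gauge peaks: 03:55 Sep 19, 2023 + 6h15m = 10:10 Sep 19, 2023.
The flood warning is issued: 10:10 Sep 19, 2023 + 1h30m = 11:40 Sep 19, 2023.
Comparing: the crest passes the city at 14:00 Sep 19, 2023 vs the flood warning is issued at 11:40 Sep 19, 2023. Earlier: the flood warning is issued.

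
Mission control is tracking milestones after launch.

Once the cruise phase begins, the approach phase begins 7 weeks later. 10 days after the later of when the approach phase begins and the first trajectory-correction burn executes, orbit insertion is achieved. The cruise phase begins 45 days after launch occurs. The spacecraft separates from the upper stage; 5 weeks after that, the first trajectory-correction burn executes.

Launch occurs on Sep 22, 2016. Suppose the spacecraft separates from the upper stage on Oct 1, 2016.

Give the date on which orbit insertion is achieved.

Jan 4, 2017

Launch occurs: Sep 22, 2016.
The cruise phase begins: Sep 22, 2016 + 45 days = Nov 6, 2016.
The approach phase begins: Nov 6, 2016 + 7 weeks = Dec 25, 2016.
The spacecraft separates from the upper stage: Oct 1, 2016.
The first trajectory-correction burn executes: Oct 1, 2016 + 5 weeks = Nov 5, 2016.
Both prerequisites met — the approach phase begins (Dec 25, 2016), the first trajectory-correction burn executes (Nov 5, 2016); the later is Dec 25, 2016.
Orbit insertion is achieved: Dec 25, 2016 + 10 days = Jan 4, 2017.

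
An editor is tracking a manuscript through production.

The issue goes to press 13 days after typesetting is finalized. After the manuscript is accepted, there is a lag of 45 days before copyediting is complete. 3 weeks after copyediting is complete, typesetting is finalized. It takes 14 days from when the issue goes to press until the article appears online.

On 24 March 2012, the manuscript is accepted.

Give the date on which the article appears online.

25 June 2012

The manuscript is accepted: Mar 24, 2012.
Copyediting is complete: Mar 24, 2012 + 45 days = May 8, 2012.
Typesetting is finalized: May 8, 2012 + 3 weeks = May 29, 2012.
The issue goes to press: May 29, 2012 + 13 days = Jun 11, 2012.
The article appears online: Jun 11, 2012 + 14 days = Jun 25, 2012.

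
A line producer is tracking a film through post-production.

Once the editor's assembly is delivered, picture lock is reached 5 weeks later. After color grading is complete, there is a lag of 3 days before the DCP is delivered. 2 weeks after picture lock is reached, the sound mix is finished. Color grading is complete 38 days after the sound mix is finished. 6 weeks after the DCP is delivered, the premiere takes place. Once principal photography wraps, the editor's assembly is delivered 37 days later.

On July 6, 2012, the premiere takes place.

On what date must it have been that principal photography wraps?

January 19, 2012

The premiere takes place: Jul 6, 2012.
The DCP is delivered: Jul 6, 2012 − 6 weeks = May 25, 2012.
Color grading is complete: May 25, 2012 − 3 days = May 22, 2012.
The sound mix is finished: May 22, 2012 − 38 days = Apr 14, 2012.
Picture lock is reached: Apr 14, 2012 − 2 weeks = Mar 31, 2012.
The editor's assembly is delivered: Mar 31, 2012 − 5 weeks = Feb 25, 2012.
Principal photography wraps: Feb 25, 2012 − 37 days = Jan 19, 2012.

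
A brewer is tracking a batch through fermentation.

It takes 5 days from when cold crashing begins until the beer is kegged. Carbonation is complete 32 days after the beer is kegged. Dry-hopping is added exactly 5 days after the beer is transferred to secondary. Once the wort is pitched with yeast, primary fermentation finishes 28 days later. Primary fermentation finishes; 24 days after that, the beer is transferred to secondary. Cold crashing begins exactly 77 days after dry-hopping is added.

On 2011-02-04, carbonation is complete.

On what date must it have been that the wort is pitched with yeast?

Carbonation is complete: Feb 4, 2011.
The beer is kegged: Feb 4, 2011 − 32 days = Jan 3, 2011.
Cold crashing begins: Jan 3, 2011 − 5 days = Dec 29, 2010.
Dry-hopping is added: Dec 29, 2010 − 77 days = Oct 13, 2010.
The beer is transferred to secondary: Oct 13, 2010 − 5 days = Oct 8, 2010.
Primary fermentation finishes: Oct 8, 2010 − 24 days = Sep 14, 2010.
The wort is pitched with yeast: Sep 14, 2010 − 28 days = Aug 17, 2010.

2010-08-17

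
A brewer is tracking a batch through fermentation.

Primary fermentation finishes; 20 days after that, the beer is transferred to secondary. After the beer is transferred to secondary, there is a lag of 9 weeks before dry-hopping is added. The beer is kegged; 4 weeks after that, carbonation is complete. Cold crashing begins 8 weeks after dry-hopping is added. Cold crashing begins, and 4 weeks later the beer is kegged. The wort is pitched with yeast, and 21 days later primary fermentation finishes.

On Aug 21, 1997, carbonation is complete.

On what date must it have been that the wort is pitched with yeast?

Carbonation is complete: Aug 21, 1997.
The beer is kegged: Aug 21, 1997 − 4 weeks = Jul 24, 1997.
Cold crashing begins: Jul 24, 1997 − 4 weeks = Jun 26, 1997.
Dry-hopping is added: Jun 26, 1997 − 8 weeks = May 1, 1997.
The beer is transferred to secondary: May 1, 1997 − 9 weeks = Feb 27, 1997.
Primary fermentation finishes: Feb 27, 1997 − 20 days = Feb 7, 1997.
The wort is pitched with yeast: Feb 7, 1997 − 21 days = Jan 17, 1997.

Jan 17, 1997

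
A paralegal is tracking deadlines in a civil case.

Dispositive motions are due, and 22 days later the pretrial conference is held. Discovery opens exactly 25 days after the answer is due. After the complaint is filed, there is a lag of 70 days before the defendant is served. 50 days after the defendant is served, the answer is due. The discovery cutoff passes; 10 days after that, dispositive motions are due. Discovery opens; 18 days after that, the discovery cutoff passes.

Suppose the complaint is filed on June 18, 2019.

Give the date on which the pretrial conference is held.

December 30, 2019

The complaint is filed: Jun 18, 2019.
The defendant is served: Jun 18, 2019 + 70 days = Aug 27, 2019.
The answer is due: Aug 27, 2019 + 50 days = Oct 16, 2019.
Discovery opens: Oct 16, 2019 + 25 days = Nov 10, 2019.
The discovery cutoff passes: Nov 10, 2019 + 18 days = Nov 28, 2019.
Dispositive motions are due: Nov 28, 2019 + 10 days = Dec 8, 2019.
The pretrial conference is held: Dec 8, 2019 + 22 days = Dec 30, 2019.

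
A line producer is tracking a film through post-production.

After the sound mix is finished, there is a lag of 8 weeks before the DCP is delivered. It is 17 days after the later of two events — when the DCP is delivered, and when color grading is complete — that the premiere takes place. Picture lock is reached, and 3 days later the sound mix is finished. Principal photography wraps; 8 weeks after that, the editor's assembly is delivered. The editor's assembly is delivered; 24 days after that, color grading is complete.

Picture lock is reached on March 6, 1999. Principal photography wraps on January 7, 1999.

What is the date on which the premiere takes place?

Picture lock is reached: Mar 6, 1999.
The sound mix is finished: Mar 6, 1999 + 3 days = Mar 9, 1999.
The DCP is delivered: Mar 9, 1999 + 8 weeks = May 4, 1999.
Principal photography wraps: Jan 7, 1999.
The editor's assembly is delivered: Jan 7, 1999 + 8 weeks = Mar 4, 1999.
Color grading is complete: Mar 4, 1999 + 24 days = Mar 28, 1999.
Both prerequisites met — the DCP is delivered (May 4, 1999), color grading is complete (Mar 28, 1999); the later is May 4, 1999.
The premiere takes place: May 4, 1999 + 17 days = May 21, 1999.

May 21, 1999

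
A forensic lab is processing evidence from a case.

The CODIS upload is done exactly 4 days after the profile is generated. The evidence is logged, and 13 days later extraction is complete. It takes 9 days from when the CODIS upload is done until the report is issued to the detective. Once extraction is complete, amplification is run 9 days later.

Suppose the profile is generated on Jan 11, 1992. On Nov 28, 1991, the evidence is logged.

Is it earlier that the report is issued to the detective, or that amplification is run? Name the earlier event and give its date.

Amplification is run — Dec 20, 1991

The profile is generated: Jan 11, 1992.
The CODIS upload is done: Jan 11, 1992 + 4 days = Jan 15, 1992.
The report is issued to the detective: Jan 15, 1992 + 9 days = Jan 24, 1992.
The evidence is logged: Nov 28, 1991.
Extraction is complete: Nov 28, 1991 + 13 days = Dec 11, 1991.
Amplification is run: Dec 11, 1991 + 9 days = Dec 20, 1991.
Comparing: the report is issued to the detective on Jan 24, 1992 vs amplification is run on Dec 20, 1991. Earlier: amplification is run.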